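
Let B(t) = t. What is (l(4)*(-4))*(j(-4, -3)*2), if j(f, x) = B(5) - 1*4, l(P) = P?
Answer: -32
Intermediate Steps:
j(f, x) = 1 (j(f, x) = 5 - 1*4 = 5 - 4 = 1)
(l(4)*(-4))*(j(-4, -3)*2) = (4*(-4))*(1*2) = -16*2 = -32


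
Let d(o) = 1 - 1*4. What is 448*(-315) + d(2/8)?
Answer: -141123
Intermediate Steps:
d(o) = -3 (d(o) = 1 - 4 = -3)
448*(-315) + d(2/8) = 448*(-315) - 3 = -141120 - 3 = -141123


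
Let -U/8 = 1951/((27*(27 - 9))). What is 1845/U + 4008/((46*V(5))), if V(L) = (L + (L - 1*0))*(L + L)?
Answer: -253882821/4487300 ≈ -56.578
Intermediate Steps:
V(L) = 4*L**2 (V(L) = (L + (L + 0))*(2*L) = (L + L)*(2*L) = (2*L)*(2*L) = 4*L**2)
U = -7804/243 (U = -15608/(27*(27 - 9)) = -15608/(27*18) = -15608/486 = -8*1951/486 = -7804/243 ≈ -32.115)
1845/U + 4008/((46*V(5))) = 1845/(-7804/243) + 4008/((46*(4*5**2))) = 1845*(-243/7804) + 4008/((46*(4*25))) = -448335/7804 + 4008/((46*100)) = -448335/7804 + 4008/4600 = -448335/7804 + 4008*(1/4600) = -448335/7804 + 501/575 = -253882821/4487300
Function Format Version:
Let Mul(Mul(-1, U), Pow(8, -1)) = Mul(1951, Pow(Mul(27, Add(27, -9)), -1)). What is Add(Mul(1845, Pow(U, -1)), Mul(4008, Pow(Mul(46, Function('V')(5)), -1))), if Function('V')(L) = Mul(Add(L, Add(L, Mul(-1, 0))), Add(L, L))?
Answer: Rational(-253882821, 4487300) ≈ -56.578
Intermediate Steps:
Function('V')(L) = Mul(4, Pow(L, 2)) (Function('V')(L) = Mul(Add(L, Add(L, 0)), Mul(2, L)) = Mul(Add(L, L), Mul(2, L)) = Mul(Mul(2, L), Mul(2, L)) = Mul(4, Pow(L, 2)))
U = Rational(-7804, 243) (U = Mul(-8, Mul(1951, Pow(Mul(27, Add(27, -9)), -1))) = Mul(-8, Mul(1951, Pow(Mul(27, 18), -1))) = Mul(-8, Mul(1951, Pow(486, -1))) = Mul(-8, Mul(1951, Rational(1, 486))) = Mul(-8, Rational(1951, 486)) = Rational(-7804, 243) ≈ -32.115)
Add(Mul(1845, Pow(U, -1)), Mul(4008, Pow(Mul(46, Function('V')(5)), -1))) = Add(Mul(1845, Pow(Rational(-7804, 243), -1)), Mul(4008, Pow(Mul(46, Mul(4, Pow(5, 2))), -1))) = Add(Mul(1845, Rational(-243, 7804)), Mul(4008, Pow(Mul(46, Mul(4, 25)), -1))) = Add(Rational(-448335, 7804), Mul(4008, Pow(Mul(46, 100), -1))) = Add(Rational(-448335, 7804), Mul(4008, Pow(4600, -1))) = Add(Rational(-448335, 7804), Mul(4008, Rational(1, 4600))) = Add(Rational(-448335, 7804), Rational(501, 575)) = Rational(-253882821, 4487300)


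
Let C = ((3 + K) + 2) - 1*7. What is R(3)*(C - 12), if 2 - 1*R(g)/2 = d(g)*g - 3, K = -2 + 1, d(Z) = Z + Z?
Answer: 390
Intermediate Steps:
d(Z) = 2*Z
K = -1
R(g) = 10 - 4*g² (R(g) = 4 - 2*((2*g)*g - 3) = 4 - 2*(2*g² - 3) = 4 - 2*(-3 + 2*g²) = 4 + (6 - 4*g²) = 10 - 4*g²)
C = -3 (C = ((3 - 1) + 2) - 1*7 = (2 + 2) - 7 = 4 - 7 = -3)
R(3)*(C - 12) = (10 - 4*3²)*(-3 - 12) = (10 - 4*9)*(-15) = (10 - 36)*(-15) = -26*(-15) = 390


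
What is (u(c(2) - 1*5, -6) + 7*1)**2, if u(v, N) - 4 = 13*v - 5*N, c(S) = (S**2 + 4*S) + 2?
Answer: 24964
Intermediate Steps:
c(S) = 2 + S**2 + 4*S
u(v, N) = 4 - 5*N + 13*v (u(v, N) = 4 + (13*v - 5*N) = 4 + (-5*N + 13*v) = 4 - 5*N + 13*v)
(u(c(2) - 1*5, -6) + 7*1)**2 = ((4 - 5*(-6) + 13*((2 + 2**2 + 4*2) - 1*5)) + 7*1)**2 = ((4 + 30 + 13*((2 + 4 + 8) - 5)) + 7)**2 = ((4 + 30 + 13*(14 - 5)) + 7)**2 = ((4 + 30 + 13*9) + 7)**2 = ((4 + 30 + 117) + 7)**2 = (151 + 7)**2 = 158**2 = 24964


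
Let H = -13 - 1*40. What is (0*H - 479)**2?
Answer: 229441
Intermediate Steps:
H = -53 (H = -13 - 40 = -53)
(0*H - 479)**2 = (0*(-53) - 479)**2 = (0 - 479)**2 = (-479)**2 = 229441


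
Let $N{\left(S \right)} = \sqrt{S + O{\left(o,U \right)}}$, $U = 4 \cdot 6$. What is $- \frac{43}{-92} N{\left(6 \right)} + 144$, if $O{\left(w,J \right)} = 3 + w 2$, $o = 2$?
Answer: $144 + \frac{43 \sqrt{13}}{92} \approx 145.69$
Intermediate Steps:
$U = 24$
$O{\left(w,J \right)} = 3 + 2 w$
$N{\left(S \right)} = \sqrt{7 + S}$ ($N{\left(S \right)} = \sqrt{S + \left(3 + 2 \cdot 2\right)} = \sqrt{S + \left(3 + 4\right)} = \sqrt{S + 7} = \sqrt{7 + S}$)
$- \frac{43}{-92} N{\left(6 \right)} + 144 = - \frac{43}{-92} \sqrt{7 + 6} + 144 = - \frac{43 \left(-1\right)}{92} \sqrt{13} + 144 = \left(-1\right) \left(- \frac{43}{92}\right) \sqrt{13} + 144 = \frac{43 \sqrt{13}}{92} + 144 = 144 + \frac{43 \sqrt{13}}{92}$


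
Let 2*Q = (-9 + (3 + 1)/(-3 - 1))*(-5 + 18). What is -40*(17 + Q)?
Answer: 1920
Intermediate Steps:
Q = -65 (Q = ((-9 + (3 + 1)/(-3 - 1))*(-5 + 18))/2 = ((-9 + 4/(-4))*13)/2 = ((-9 + 4*(-¼))*13)/2 = ((-9 - 1)*13)/2 = (-10*13)/2 = (½)*(-130) = -65)
-40*(17 + Q) = -40*(17 - 65) = -40*(-48) = 1920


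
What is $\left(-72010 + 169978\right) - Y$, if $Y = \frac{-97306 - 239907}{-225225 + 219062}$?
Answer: $\frac{603439571}{6163} \approx 97913.0$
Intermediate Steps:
$Y = \frac{337213}{6163}$ ($Y = - \frac{337213}{-6163} = \left(-337213\right) \left(- \frac{1}{6163}\right) = \frac{337213}{6163} \approx 54.716$)
$\left(-72010 + 169978\right) - Y = \left(-72010 + 169978\right) - \frac{337213}{6163} = 97968 - \frac{337213}{6163} = \frac{603439571}{6163}$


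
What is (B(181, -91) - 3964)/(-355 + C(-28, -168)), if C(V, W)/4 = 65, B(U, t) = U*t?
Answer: 4087/19 ≈ 215.11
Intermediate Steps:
C(V, W) = 260 (C(V, W) = 4*65 = 260)
(B(181, -91) - 3964)/(-355 + C(-28, -168)) = (181*(-91) - 3964)/(-355 + 260) = (-16471 - 3964)/(-95) = -20435*(-1/95) = 4087/19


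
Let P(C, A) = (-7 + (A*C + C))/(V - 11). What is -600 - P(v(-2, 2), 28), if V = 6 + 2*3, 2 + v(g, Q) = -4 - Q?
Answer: -361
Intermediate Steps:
v(g, Q) = -6 - Q (v(g, Q) = -2 + (-4 - Q) = -6 - Q)
V = 12 (V = 6 + 6 = 12)
P(C, A) = -7 + C + A*C (P(C, A) = (-7 + (A*C + C))/(12 - 11) = (-7 + (C + A*C))/1 = (-7 + C + A*C)*1 = -7 + C + A*C)
-600 - P(v(-2, 2), 28) = -600 - (-7 + (-6 - 1*2) + 28*(-6 - 1*2)) = -600 - (-7 + (-6 - 2) + 28*(-6 - 2)) = -600 - (-7 - 8 + 28*(-8)) = -600 - (-7 - 8 - 224) = -600 - 1*(-239) = -600 + 239 = -361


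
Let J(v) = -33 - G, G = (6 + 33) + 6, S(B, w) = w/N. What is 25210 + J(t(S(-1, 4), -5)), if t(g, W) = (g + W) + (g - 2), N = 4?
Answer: 25132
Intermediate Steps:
S(B, w) = w/4
G = 45 (G = 39 + 6 = 45)
t(g, W) = -2 + W + 2*g (t(g, W) = (W + g) + (-2 + g) = -2 + W + 2*g)
J(v) = -78 (J(v) = -33 - 1*45 = -33 - 45 = -78)
25210 + J(t(S(-1, 4), -5)) = 25210 - 78 = 25132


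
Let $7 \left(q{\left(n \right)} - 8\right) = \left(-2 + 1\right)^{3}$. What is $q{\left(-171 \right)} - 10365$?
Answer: $- \frac{72500}{7} \approx -10357.0$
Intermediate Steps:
$q{\left(n \right)} = \frac{55}{7}$ ($q{\left(n \right)} = 8 + \frac{\left(-2 + 1\right)^{3}}{7} = 8 + \frac{\left(-1\right)^{3}}{7} = 8 + \frac{1}{7} \left(-1\right) = 8 - \frac{1}{7} = \frac{55}{7}$)
$q{\left(-171 \right)} - 10365 = \frac{55}{7} - 10365 = - \frac{72500}{7}$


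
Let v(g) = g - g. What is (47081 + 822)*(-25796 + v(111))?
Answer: -1235705788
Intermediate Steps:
v(g) = 0
(47081 + 822)*(-25796 + v(111)) = (47081 + 822)*(-25796 + 0) = 47903*(-25796) = -1235705788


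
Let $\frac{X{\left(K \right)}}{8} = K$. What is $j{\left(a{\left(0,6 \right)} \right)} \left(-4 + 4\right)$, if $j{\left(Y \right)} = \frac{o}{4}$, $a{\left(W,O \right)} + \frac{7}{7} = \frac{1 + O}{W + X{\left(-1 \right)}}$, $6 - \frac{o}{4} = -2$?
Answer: $0$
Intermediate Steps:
$o = 32$ ($o = 24 - -8 = 24 + 8 = 32$)
$X{\left(K \right)} = 8 K$
$a{\left(W,O \right)} = -1 + \frac{1 + O}{-8 + W}$ ($a{\left(W,O \right)} = -1 + \frac{1 + O}{W + 8 \left(-1\right)} = -1 + \frac{1 + O}{W - 8} = -1 + \frac{1 + O}{-8 + W}$)
$j{\left(Y \right)} = 8$ ($j{\left(Y \right)} = \frac{32}{4} = 32 \cdot \frac{1}{4} = 8$)
$j{\left(a{\left(0,6 \right)} \right)} \left(-4 + 4\right) = 8 \left(-4 + 4\right) = 8 \cdot 0 = 0$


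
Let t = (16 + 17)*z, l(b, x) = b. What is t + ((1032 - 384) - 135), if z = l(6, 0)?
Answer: 711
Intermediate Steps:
z = 6
t = 198 (t = (16 + 17)*6 = 33*6 = 198)
t + ((1032 - 384) - 135) = 198 + ((1032 - 384) - 135) = 198 + (648 - 135) = 198 + 513 = 711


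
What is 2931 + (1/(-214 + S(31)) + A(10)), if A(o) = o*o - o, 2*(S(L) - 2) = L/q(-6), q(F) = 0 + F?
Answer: 7779063/2575 ≈ 3021.0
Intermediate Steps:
q(F) = F
S(L) = 2 - L/12 (S(L) = 2 + (L/(-6))/2 = 2 + (L*(-1/6))/2 = 2 + (-L/6)/2 = 2 - L/12)
A(o) = o**2 - o
2931 + (1/(-214 + S(31)) + A(10)) = 2931 + (1/(-214 + (2 - 1/12*31)) + 10*(-1 + 10)) = 2931 + (1/(-214 + (2 - 31/12)) + 10*9) = 2931 + (1/(-214 - 7/12) + 90) = 2931 + (1/(-2575/12) + 90) = 2931 + (-12/2575 + 90) = 2931 + 231738/2575 = 7779063/2575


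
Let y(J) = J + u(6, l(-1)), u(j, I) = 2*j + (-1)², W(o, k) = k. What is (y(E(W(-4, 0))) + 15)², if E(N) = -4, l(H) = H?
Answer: 576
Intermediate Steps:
u(j, I) = 1 + 2*j (u(j, I) = 2*j + 1 = 1 + 2*j)
y(J) = 13 + J (y(J) = J + (1 + 2*6) = J + (1 + 12) = J + 13 = 13 + J)
(y(E(W(-4, 0))) + 15)² = ((13 - 4) + 15)² = (9 + 15)² = 24² = 576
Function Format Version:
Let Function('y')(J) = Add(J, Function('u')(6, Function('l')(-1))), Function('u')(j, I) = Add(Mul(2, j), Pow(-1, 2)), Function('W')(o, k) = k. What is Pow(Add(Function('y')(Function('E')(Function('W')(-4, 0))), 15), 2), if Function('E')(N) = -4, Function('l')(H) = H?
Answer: 576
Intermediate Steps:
Function('u')(j, I) = Add(1, Mul(2, j)) (Function('u')(j, I) = Add(Mul(2, j), 1) = Add(1, Mul(2, j)))
Function('y')(J) = Add(13, J) (Function('y')(J) = Add(J, Add(1, Mul(2, 6))) = Add(J, Add(1, 12)) = Add(J, 13) = Add(13, J))
Pow(Add(Function('y')(Function('E')(Function('W')(-4, 0))), 15), 2) = Pow(Add(Add(13, -4), 15), 2) = Pow(Add(9, 15), 2) = Pow(24, 2) = 576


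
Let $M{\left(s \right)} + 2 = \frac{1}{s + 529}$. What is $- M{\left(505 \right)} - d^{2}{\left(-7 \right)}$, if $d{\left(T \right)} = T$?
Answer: $- \frac{48599}{1034} \approx -47.001$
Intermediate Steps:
$M{\left(s \right)} = -2 + \frac{1}{529 + s}$ ($M{\left(s \right)} = -2 + \frac{1}{s + 529} = -2 + \frac{1}{529 + s}$)
$- M{\left(505 \right)} - d^{2}{\left(-7 \right)} = - \frac{-1057 - 1010}{529 + 505} - \left(-7\right)^{2} = - \frac{-1057 - 1010}{1034} - 49 = - \frac{-2067}{1034} - 49 = \left(-1\right) \left(- \frac{2067}{1034}\right) - 49 = \frac{2067}{1034} - 49 = - \frac{48599}{1034}$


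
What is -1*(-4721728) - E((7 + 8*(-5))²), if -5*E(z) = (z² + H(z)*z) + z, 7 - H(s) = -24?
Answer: 24829409/5 ≈ 4.9659e+6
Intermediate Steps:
H(s) = 31 (H(s) = 7 - 1*(-24) = 7 + 24 = 31)
E(z) = -32*z/5 - z²/5 (E(z) = -((z² + 31*z) + z)/5 = -(z² + 32*z)/5 = -32*z/5 - z²/5)
-1*(-4721728) - E((7 + 8*(-5))²) = -1*(-4721728) - (-1)*(7 + 8*(-5))²*(32 + (7 + 8*(-5))²)/5 = 4721728 - (-1)*(7 - 40)²*(32 + (7 - 40)²)/5 = 4721728 - (-1)*(-33)²*(32 + (-33)²)/5 = 4721728 - (-1)*1089*(32 + 1089)/5 = 4721728 - (-1)*1089*1121/5 = 4721728 - 1*(-1220769/5) = 4721728 + 1220769/5 = 24829409/5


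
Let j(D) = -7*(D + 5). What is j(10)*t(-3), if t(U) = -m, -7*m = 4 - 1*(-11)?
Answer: -225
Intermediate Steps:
m = -15/7 (m = -(4 - 1*(-11))/7 = -(4 + 11)/7 = -⅐*15 = -15/7 ≈ -2.1429)
j(D) = -35 - 7*D (j(D) = -7*(5 + D) = -35 - 7*D)
t(U) = 15/7 (t(U) = -1*(-15/7) = 15/7)
j(10)*t(-3) = (-35 - 7*10)*(15/7) = (-35 - 70)*(15/7) = -105*15/7 = -225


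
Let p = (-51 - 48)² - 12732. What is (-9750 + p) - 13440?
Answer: -26121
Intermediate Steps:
p = -2931 (p = (-99)² - 12732 = 9801 - 12732 = -2931)
(-9750 + p) - 13440 = (-9750 - 2931) - 13440 = -12681 - 13440 = -26121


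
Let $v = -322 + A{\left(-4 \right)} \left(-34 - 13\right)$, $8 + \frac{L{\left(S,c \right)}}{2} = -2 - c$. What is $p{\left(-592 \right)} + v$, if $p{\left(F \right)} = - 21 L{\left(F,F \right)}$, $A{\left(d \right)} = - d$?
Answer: $-24954$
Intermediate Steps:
$L{\left(S,c \right)} = -20 - 2 c$ ($L{\left(S,c \right)} = -16 + 2 \left(-2 - c\right) = -16 - \left(4 + 2 c\right) = -20 - 2 c$)
$p{\left(F \right)} = 420 + 42 F$ ($p{\left(F \right)} = - 21 \left(-20 - 2 F\right) = 420 + 42 F$)
$v = -510$ ($v = -322 + \left(-1\right) \left(-4\right) \left(-34 - 13\right) = -322 + 4 \left(-34 - 13\right) = -322 + 4 \left(-47\right) = -322 - 188 = -510$)
$p{\left(-592 \right)} + v = \left(420 + 42 \left(-592\right)\right) - 510 = \left(420 - 24864\right) - 510 = -24444 - 510 = -24954$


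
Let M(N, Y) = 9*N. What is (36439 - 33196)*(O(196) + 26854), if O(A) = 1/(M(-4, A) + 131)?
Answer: 8273317833/95 ≈ 8.7088e+7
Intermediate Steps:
O(A) = 1/95 (O(A) = 1/(9*(-4) + 131) = 1/(-36 + 131) = 1/95)
(36439 - 33196)*(O(196) + 26854) = (36439 - 33196)*(1/95 + 26854) = 3243*(2551131/95) = 8273317833/95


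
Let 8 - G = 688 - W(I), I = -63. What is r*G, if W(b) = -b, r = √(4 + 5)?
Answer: -1851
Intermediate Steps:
r = 3 (r = √9 = 3)
G = -617 (G = 8 - (688 - (-1)*(-63)) = 8 - (688 - 1*63) = 8 - (688 - 63) = 8 - 1*625 = 8 - 625 = -617)
r*G = 3*(-617) = -1851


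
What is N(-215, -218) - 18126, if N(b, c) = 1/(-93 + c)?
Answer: -5637187/311 ≈ -18126.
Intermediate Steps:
N(-215, -218) - 18126 = 1/(-93 - 218) - 18126 = 1/(-311) - 18126 = -1/311 - 18126 = -5637187/311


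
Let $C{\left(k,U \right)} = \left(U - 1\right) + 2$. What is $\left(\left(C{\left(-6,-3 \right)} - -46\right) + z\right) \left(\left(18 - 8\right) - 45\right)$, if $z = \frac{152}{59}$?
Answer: $- \frac{96180}{59} \approx -1630.2$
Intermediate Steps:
$C{\left(k,U \right)} = 1 + U$ ($C{\left(k,U \right)} = \left(-1 + U\right) + 2 = 1 + U$)
$z = \frac{152}{59}$ ($z = 152 \cdot \frac{1}{59} = \frac{152}{59} \approx 2.5763$)
$\left(\left(C{\left(-6,-3 \right)} - -46\right) + z\right) \left(\left(18 - 8\right) - 45\right) = \left(\left(\left(1 - 3\right) - -46\right) + \frac{152}{59}\right) \left(\left(18 - 8\right) - 45\right) = \left(\left(-2 + 46\right) + \frac{152}{59}\right) \left(10 - 45\right) = \left(44 + \frac{152}{59}\right) \left(-35\right) = \frac{2748}{59} \left(-35\right) = - \frac{96180}{59}$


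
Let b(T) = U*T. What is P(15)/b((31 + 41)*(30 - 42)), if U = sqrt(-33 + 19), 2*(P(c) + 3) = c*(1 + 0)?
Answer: I*sqrt(14)/2688 ≈ 0.001392*I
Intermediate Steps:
P(c) = -3 + c/2 (P(c) = -3 + (c*(1 + 0))/2 = -3 + (c*1)/2 = -3 + c/2)
U = I*sqrt(14) (U = sqrt(-14) = I*sqrt(14) ≈ 3.7417*I)
b(T) = I*T*sqrt(14) (b(T) = (I*sqrt(14))*T = I*T*sqrt(14))
P(15)/b((31 + 41)*(30 - 42)) = (-3 + (1/2)*15)/((I*((31 + 41)*(30 - 42))*sqrt(14))) = (-3 + 15/2)/((I*(72*(-12))*sqrt(14))) = 9/(2*((I*(-864)*sqrt(14)))) = 9/(2*((-864*I*sqrt(14)))) = 9*(I*sqrt(14)/12096)/2 = I*sqrt(14)/2688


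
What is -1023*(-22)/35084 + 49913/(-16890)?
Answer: -171377669/74071095 ≈ -2.3137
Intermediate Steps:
-1023*(-22)/35084 + 49913/(-16890) = 22506*(1/35084) + 49913*(-1/16890) = 11253/17542 - 49913/16890 = -171377669/74071095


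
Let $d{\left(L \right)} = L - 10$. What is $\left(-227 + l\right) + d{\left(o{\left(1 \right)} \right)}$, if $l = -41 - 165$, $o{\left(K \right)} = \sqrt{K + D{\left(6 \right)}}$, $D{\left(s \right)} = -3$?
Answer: $-443 + i \sqrt{2} \approx -443.0 + 1.4142 i$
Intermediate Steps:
$o{\left(K \right)} = \sqrt{-3 + K}$ ($o{\left(K \right)} = \sqrt{K - 3} = \sqrt{-3 + K}$)
$l = -206$
$d{\left(L \right)} = -10 + L$ ($d{\left(L \right)} = L - 10 = -10 + L$)
$\left(-227 + l\right) + d{\left(o{\left(1 \right)} \right)} = \left(-227 - 206\right) - \left(10 - \sqrt{-3 + 1}\right) = -433 - \left(10 - \sqrt{-2}\right) = -433 - \left(10 - i \sqrt{2}\right) = -443 + i \sqrt{2}$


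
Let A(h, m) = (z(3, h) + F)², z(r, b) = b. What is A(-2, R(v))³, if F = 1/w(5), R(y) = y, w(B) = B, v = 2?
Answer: 531441/15625 ≈ 34.012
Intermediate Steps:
F = ⅕ (F = 1/5 = ⅕ ≈ 0.20000)
A(h, m) = (⅕ + h)² (A(h, m) = (h + ⅕)² = (⅕ + h)²)
A(-2, R(v))³ = ((1 + 5*(-2))²/25)³ = ((1 - 10)²/25)³ = ((1/25)*(-9)²)³ = ((1/25)*81)³ = (81/25)³ = 531441/15625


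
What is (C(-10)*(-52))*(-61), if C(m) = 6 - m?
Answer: 50752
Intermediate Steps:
(C(-10)*(-52))*(-61) = ((6 - 1*(-10))*(-52))*(-61) = ((6 + 10)*(-52))*(-61) = (16*(-52))*(-61) = -832*(-61) = 50752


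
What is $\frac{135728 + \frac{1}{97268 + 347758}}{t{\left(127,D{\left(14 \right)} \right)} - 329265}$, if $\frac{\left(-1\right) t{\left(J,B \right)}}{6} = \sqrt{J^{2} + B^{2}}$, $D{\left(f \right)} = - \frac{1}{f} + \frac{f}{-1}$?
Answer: $- \frac{36093809271968595}{87560147342803144} + \frac{422817422503 \sqrt{3200093}}{788041326085228296} \approx -0.41126$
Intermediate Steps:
$D{\left(f \right)} = - f - \frac{1}{f}$ ($D{\left(f \right)} = - \frac{1}{f} + f \left(-1\right) = - \frac{1}{f} - f = - f - \frac{1}{f}$)
$t{\left(J,B \right)} = - 6 \sqrt{B^{2} + J^{2}}$ ($t{\left(J,B \right)} = - 6 \sqrt{J^{2} + B^{2}} = - 6 \sqrt{B^{2} + J^{2}}$)
$\frac{135728 + \frac{1}{97268 + 347758}}{t{\left(127,D{\left(14 \right)} \right)} - 329265} = \frac{135728 + \frac{1}{97268 + 347758}}{- 6 \sqrt{\left(\left(-1\right) 14 - \frac{1}{14}\right)^{2} + 127^{2}} - 329265} = \frac{135728 + \frac{1}{445026}}{- 6 \sqrt{\left(-14 - \frac{1}{14}\right)^{2} + 16129} - 329265} = \frac{60402488929}{445026 \left(- 6 \sqrt{\left(- \frac{197}{14}\right)^{2} + 16129} - 329265\right)} = \frac{60402488929}{445026 \left(- 6 \sqrt{\frac{38809}{196} + 16129} - 329265\right)} = \frac{60402488929}{445026 \left(- 6 \sqrt{\frac{3200093}{196}} - 329265\right)} = \frac{60402488929}{445026 \left(- 6 \frac{\sqrt{3200093}}{14} - 329265\right)} = \frac{60402488929}{445026 \left(- \frac{3 \sqrt{3200093}}{7} - 329265\right)} = \frac{60402488929}{445026 \left(-329265 - \frac{3 \sqrt{3200093}}{7}\right)}$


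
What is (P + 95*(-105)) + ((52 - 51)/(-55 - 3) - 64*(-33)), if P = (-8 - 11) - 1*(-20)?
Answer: -455997/58 ≈ -7862.0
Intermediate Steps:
P = 1 (P = -19 + 20 = 1)
(P + 95*(-105)) + ((52 - 51)/(-55 - 3) - 64*(-33)) = (1 + 95*(-105)) + ((52 - 51)/(-55 - 3) - 64*(-33)) = (1 - 9975) + (1/(-58) + 2112) = -9974 + (1*(-1/58) + 2112) = -9974 + (-1/58 + 2112) = -9974 + 122495/58 = -455997/58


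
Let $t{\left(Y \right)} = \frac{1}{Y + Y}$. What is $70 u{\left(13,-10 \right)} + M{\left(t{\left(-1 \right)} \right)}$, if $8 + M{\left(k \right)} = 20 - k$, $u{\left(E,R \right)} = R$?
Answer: $- \frac{1375}{2} \approx -687.5$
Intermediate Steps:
$t{\left(Y \right)} = \frac{1}{2 Y}$
$M{\left(k \right)} = 12 - k$ ($M{\left(k \right)} = -8 - \left(-20 + k\right) = 12 - k$)
$70 u{\left(13,-10 \right)} + M{\left(t{\left(-1 \right)} \right)} = 70 \left(-10\right) + \left(12 - \frac{1}{2 \left(-1\right)}\right) = -700 + \left(12 - \frac{1}{2} \left(-1\right)\right) = -700 + \left(12 - - \frac{1}{2}\right) = -700 + \left(12 + \frac{1}{2}\right) = -700 + \frac{25}{2} = - \frac{1375}{2}$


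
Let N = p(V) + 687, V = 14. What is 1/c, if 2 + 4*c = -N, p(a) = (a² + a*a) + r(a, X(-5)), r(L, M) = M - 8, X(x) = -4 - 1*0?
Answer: -4/1069 ≈ -0.0037418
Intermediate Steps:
X(x) = -4 (X(x) = -4 + 0 = -4)
r(L, M) = -8 + M
p(a) = -12 + 2*a² (p(a) = (a² + a*a) + (-8 - 4) = (a² + a²) - 12 = 2*a² - 12 = -12 + 2*a²)
N = 1067 (N = (-12 + 2*14²) + 687 = (-12 + 2*196) + 687 = (-12 + 392) + 687 = 380 + 687 = 1067)
c = -1069/4 (c = -½ + (-1*1067)/4 = -½ + (¼)*(-1067) = -½ - 1067/4 = -1069/4 ≈ -267.25)
1/c = 1/(-1069/4) = -4/1069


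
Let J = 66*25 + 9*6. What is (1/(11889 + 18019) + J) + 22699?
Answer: 729844925/29908 ≈ 24403.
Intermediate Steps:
J = 1704 (J = 1650 + 54 = 1704)
(1/(11889 + 18019) + J) + 22699 = (1/(11889 + 18019) + 1704) + 22699 = (1/29908 + 1704) + 22699 = 50963233/29908 + 22699 = 729844925/29908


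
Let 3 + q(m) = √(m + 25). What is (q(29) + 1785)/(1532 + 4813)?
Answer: 66/235 + √6/2115 ≈ 0.28201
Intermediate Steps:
q(m) = -3 + √(25 + m) (q(m) = -3 + √(m + 25) = -3 + √(25 + m))
(q(29) + 1785)/(1532 + 4813) = ((-3 + √(25 + 29)) + 1785)/(1532 + 4813) = ((-3 + √54) + 1785)/6345 = ((-3 + 3*√6) + 1785)*(1/6345) = (1782 + 3*√6)*(1/6345) = 66/235 + √6/2115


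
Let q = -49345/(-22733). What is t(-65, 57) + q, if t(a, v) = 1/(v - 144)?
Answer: 4270282/1977771 ≈ 2.1591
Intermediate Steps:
q = 49345/22733 (q = -49345*(-1/22733) = 49345/22733 ≈ 2.1706)
t(a, v) = 1/(-144 + v)
t(-65, 57) + q = 1/(-144 + 57) + 49345/22733 = 1/(-87) + 49345/22733 = -1/87 + 49345/22733 = 4270282/1977771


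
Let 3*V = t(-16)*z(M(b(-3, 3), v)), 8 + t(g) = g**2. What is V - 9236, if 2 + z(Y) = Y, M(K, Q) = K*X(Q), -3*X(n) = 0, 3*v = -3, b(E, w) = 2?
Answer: -28204/3 ≈ -9401.3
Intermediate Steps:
v = -1 (v = (1/3)*(-3) = -1)
X(n) = 0 (X(n) = -1/3*0 = 0)
M(K, Q) = 0 (M(K, Q) = K*0 = 0)
t(g) = -8 + g**2
z(Y) = -2 + Y
V = -496/3 (V = ((-8 + (-16)**2)*(-2 + 0))/3 = ((-8 + 256)*(-2))/3 = (248*(-2))/3 = (1/3)*(-496) = -496/3 ≈ -165.33)
V - 9236 = -496/3 - 9236 = -28204/3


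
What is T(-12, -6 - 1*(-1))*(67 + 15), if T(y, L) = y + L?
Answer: -1394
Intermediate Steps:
T(y, L) = L + y
T(-12, -6 - 1*(-1))*(67 + 15) = ((-6 - 1*(-1)) - 12)*(67 + 15) = ((-6 + 1) - 12)*82 = (-5 - 12)*82 = -17*82 = -1394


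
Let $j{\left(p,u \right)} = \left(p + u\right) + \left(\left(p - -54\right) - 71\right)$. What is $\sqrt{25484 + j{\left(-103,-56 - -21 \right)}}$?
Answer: $\sqrt{25226} \approx 158.83$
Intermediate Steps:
$j{\left(p,u \right)} = -17 + u + 2 p$ ($j{\left(p,u \right)} = \left(p + u\right) + \left(\left(p + 54\right) - 71\right) = \left(p + u\right) + \left(\left(54 + p\right) - 71\right) = \left(p + u\right) + \left(-17 + p\right) = -17 + u + 2 p$)
$\sqrt{25484 + j{\left(-103,-56 - -21 \right)}} = \sqrt{25484 - 258} = \sqrt{25226}$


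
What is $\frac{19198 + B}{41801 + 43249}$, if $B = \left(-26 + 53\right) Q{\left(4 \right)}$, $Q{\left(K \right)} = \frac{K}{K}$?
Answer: $\frac{769}{3402} \approx 0.22604$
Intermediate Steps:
$Q{\left(K \right)} = 1$
$B = 27$ ($B = \left(-26 + 53\right) 1 = 27 \cdot 1 = 27$)
$\frac{19198 + B}{41801 + 43249} = \frac{19198 + 27}{41801 + 43249} = \frac{19225}{85050} = 19225 \cdot \frac{1}{85050} = \frac{769}{3402}$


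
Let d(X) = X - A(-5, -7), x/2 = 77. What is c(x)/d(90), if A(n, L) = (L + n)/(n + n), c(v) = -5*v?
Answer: -1925/222 ≈ -8.6712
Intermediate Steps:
x = 154 (x = 2*77 = 154)
A(n, L) = (L + n)/(2*n) (A(n, L) = (L + n)/((2*n)) = (L + n)*(1/(2*n)) = (L + n)/(2*n))
d(X) = -6/5 + X (d(X) = X - (-7 - 5)/(2*(-5)) = X - (-1)*(-12)/(2*5) = X - 1*6/5 = X - 6/5 = -6/5 + X)
c(x)/d(90) = (-5*154)/(-6/5 + 90) = -770/444/5 = -770*5/444 = -1925/222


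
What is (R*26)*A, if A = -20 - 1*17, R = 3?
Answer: -2886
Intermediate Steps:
A = -37 (A = -20 - 17 = -37)
(R*26)*A = (3*26)*(-37) = 78*(-37) = -2886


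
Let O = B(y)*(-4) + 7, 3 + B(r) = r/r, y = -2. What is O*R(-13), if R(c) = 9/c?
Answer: -135/13 ≈ -10.385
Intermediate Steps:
B(r) = -2 (B(r) = -3 + r/r = -3 + 1 = -2)
O = 15 (O = -2*(-4) + 7 = 8 + 7 = 15)
O*R(-13) = 15*(9/(-13)) = 15*(9*(-1/13)) = 15*(-9/13) = -135/13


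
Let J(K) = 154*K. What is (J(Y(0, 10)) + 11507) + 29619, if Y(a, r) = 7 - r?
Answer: 40664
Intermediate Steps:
(J(Y(0, 10)) + 11507) + 29619 = (154*(7 - 1*10) + 11507) + 29619 = (154*(7 - 10) + 11507) + 29619 = (154*(-3) + 11507) + 29619 = (-462 + 11507) + 29619 = 11045 + 29619 = 40664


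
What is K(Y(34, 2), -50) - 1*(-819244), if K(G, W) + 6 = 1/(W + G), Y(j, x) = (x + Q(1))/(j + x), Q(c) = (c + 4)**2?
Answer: 161389882/197 ≈ 8.1924e+5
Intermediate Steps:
Q(c) = (4 + c)**2
Y(j, x) = (25 + x)/(j + x) (Y(j, x) = (x + (4 + 1)**2)/(j + x) = (x + 5**2)/(j + x) = (x + 25)/(j + x) = (25 + x)/(j + x))
K(G, W) = -6 + 1/(G + W) (K(G, W) = -6 + 1/(W + G) = -6 + 1/(G + W))
K(Y(34, 2), -50) - 1*(-819244) = (1 - 6*(25 + 2)/(34 + 2) - 6*(-50))/((25 + 2)/(34 + 2) - 50) - 1*(-819244) = (1 - 6*27/36 + 300)/(27/36 - 50) + 819244 = (1 - 27/6 + 300)/((1/36)*27 - 50) + 819244 = (1 - 6*3/4 + 300)/(3/4 - 50) + 819244 = (1 - 9/2 + 300)/(-197/4) + 819244 = -4/197*593/2 + 819244 = -1186/197 + 819244 = 161389882/197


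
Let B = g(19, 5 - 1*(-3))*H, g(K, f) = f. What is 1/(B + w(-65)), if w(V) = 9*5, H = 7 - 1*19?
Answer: -1/51 ≈ -0.019608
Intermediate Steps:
H = -12 (H = 7 - 19 = -12)
B = -96 (B = (5 - 1*(-3))*(-12) = (5 + 3)*(-12) = 8*(-12) = -96)
w(V) = 45
1/(B + w(-65)) = 1/(-96 + 45) = 1/(-51) = -1/51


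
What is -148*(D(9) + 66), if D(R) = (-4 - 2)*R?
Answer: -1776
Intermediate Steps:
D(R) = -6*R
-148*(D(9) + 66) = -148*(-6*9 + 66) = -148*(-54 + 66) = -148*12 = -1776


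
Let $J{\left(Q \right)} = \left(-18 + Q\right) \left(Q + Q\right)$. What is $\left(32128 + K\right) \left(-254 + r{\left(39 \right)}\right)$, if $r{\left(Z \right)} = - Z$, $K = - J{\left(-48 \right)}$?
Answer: $-7557056$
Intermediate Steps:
$J{\left(Q \right)} = 2 Q \left(-18 + Q\right)$ ($J{\left(Q \right)} = \left(-18 + Q\right) 2 Q = 2 Q \left(-18 + Q\right)$)
$K = -6336$ ($K = - 2 \left(-48\right) \left(-18 - 48\right) = - 2 \left(-48\right) \left(-66\right) = \left(-1\right) 6336 = -6336$)
$\left(32128 + K\right) \left(-254 + r{\left(39 \right)}\right) = \left(32128 - 6336\right) \left(-254 - 39\right) = 25792 \left(-254 - 39\right) = 25792 \left(-293\right) = -7557056$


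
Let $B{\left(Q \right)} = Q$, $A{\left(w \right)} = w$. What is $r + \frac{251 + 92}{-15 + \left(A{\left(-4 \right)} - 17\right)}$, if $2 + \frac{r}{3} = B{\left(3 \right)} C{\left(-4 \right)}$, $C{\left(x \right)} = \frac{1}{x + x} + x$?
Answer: $- \frac{3791}{72} \approx -52.653$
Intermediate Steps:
$C{\left(x \right)} = x + \frac{1}{2 x}$ ($C{\left(x \right)} = \frac{1}{2 x} + x = x + \frac{1}{2 x}$)
$r = - \frac{345}{8}$ ($r = -6 + 3 \cdot 3 \left(-4 + \frac{1}{2 \left(-4\right)}\right) = -6 + 3 \cdot 3 \left(-4 + \frac{1}{2} \left(- \frac{1}{4}\right)\right) = -6 + 3 \cdot 3 \left(-4 - \frac{1}{8}\right) = -6 + 3 \cdot 3 \left(- \frac{33}{8}\right) = -6 + 3 \left(- \frac{99}{8}\right) = -6 - \frac{297}{8} = - \frac{345}{8} \approx -43.125$)
$r + \frac{251 + 92}{-15 + \left(A{\left(-4 \right)} - 17\right)} = - \frac{345}{8} + \frac{251 + 92}{-15 - 21} = - \frac{345}{8} + \frac{343}{-15 - 21} = - \frac{345}{8} + \frac{343}{-36} = - \frac{345}{8} + 343 \left(- \frac{1}{36}\right) = - \frac{345}{8} - \frac{343}{36} = - \frac{3791}{72}$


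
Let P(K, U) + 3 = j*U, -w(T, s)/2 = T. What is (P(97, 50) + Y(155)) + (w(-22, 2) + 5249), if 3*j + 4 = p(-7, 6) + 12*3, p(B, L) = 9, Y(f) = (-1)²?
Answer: 17923/3 ≈ 5974.3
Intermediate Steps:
Y(f) = 1
w(T, s) = -2*T
j = 41/3 (j = -4/3 + (9 + 12*3)/3 = -4/3 + (9 + 36)/3 = -4/3 + (⅓)*45 = -4/3 + 15 = 41/3 ≈ 13.667)
P(K, U) = -3 + 41*U/3
(P(97, 50) + Y(155)) + (w(-22, 2) + 5249) = ((-3 + (41/3)*50) + 1) + (-2*(-22) + 5249) = ((-3 + 2050/3) + 1) + (44 + 5249) = (2041/3 + 1) + 5293 = 2044/3 + 5293 = 17923/3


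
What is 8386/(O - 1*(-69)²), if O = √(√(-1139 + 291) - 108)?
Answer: -8386/(4761 - 2*√(-27 + I*√53)) ≈ -1.7619 - 0.0038812*I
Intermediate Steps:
O = √(-108 + 4*I*√53) (O = √(√(-848) - 108) = √(4*I*√53 - 108) = √(-108 + 4*I*√53) ≈ 1.3887 + 10.485*I)
8386/(O - 1*(-69)²) = 8386/(2*√(-27 + I*√53) - 1*(-69)²) = 8386/(2*√(-27 + I*√53) - 1*4761) = 8386/(2*√(-27 + I*√53) - 4761) = 8386/(-4761 + 2*√(-27 + I*√53))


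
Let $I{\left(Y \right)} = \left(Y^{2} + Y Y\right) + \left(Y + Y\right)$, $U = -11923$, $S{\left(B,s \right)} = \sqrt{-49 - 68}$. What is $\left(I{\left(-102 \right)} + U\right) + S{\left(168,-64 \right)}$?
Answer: $8681 + 3 i \sqrt{13} \approx 8681.0 + 10.817 i$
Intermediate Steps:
$S{\left(B,s \right)} = 3 i \sqrt{13}$ ($S{\left(B,s \right)} = \sqrt{-117} = 3 i \sqrt{13}$)
$I{\left(Y \right)} = 2 Y + 2 Y^{2}$ ($I{\left(Y \right)} = \left(Y^{2} + Y^{2}\right) + 2 Y = 2 Y^{2} + 2 Y = 2 Y + 2 Y^{2}$)
$\left(I{\left(-102 \right)} + U\right) + S{\left(168,-64 \right)} = \left(2 \left(-102\right) \left(1 - 102\right) - 11923\right) + 3 i \sqrt{13} = \left(2 \left(-102\right) \left(-101\right) - 11923\right) + 3 i \sqrt{13} = \left(20604 - 11923\right) + 3 i \sqrt{13} = 8681 + 3 i \sqrt{13}$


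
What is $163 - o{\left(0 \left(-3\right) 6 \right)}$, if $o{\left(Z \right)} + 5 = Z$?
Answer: $168$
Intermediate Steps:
$o{\left(Z \right)} = -5 + Z$
$163 - o{\left(0 \left(-3\right) 6 \right)} = 163 - \left(-5 + 0 \left(-3\right) 6\right) = 163 - \left(-5 + 0 \cdot 6\right) = 163 - \left(-5 + 0\right) = 163 - -5 = 163 + 5 = 168$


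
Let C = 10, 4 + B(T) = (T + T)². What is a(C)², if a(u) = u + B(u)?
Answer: 164836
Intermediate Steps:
B(T) = -4 + 4*T² (B(T) = -4 + (T + T)² = -4 + (2*T)² = -4 + 4*T²)
a(u) = -4 + u + 4*u² (a(u) = u + (-4 + 4*u²) = -4 + u + 4*u²)
a(C)² = (-4 + 10 + 4*10²)² = (-4 + 10 + 4*100)² = (-4 + 10 + 400)² = 406² = 164836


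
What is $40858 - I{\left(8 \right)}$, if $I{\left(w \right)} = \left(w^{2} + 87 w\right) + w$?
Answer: $40090$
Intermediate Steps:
$I{\left(w \right)} = w^{2} + 88 w$
$40858 - I{\left(8 \right)} = 40858 - 8 \left(88 + 8\right) = 40858 - 8 \cdot 96 = 40858 - 768 = 40090$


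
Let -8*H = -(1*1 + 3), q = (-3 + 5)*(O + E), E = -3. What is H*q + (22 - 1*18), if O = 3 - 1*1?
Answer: 3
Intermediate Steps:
O = 2 (O = 3 - 1 = 2)
q = -2 (q = (-3 + 5)*(2 - 3) = 2*(-1) = -2)
H = 1/2 (H = -(-1)*(1*1 + 3)/8 = -(-1)*(1 + 3)/8 = -(-1)*4/8 = -1/8*(-4) = 1/2 ≈ 0.50000)
H*q + (22 - 1*18) = (1/2)*(-2) + (22 - 1*18) = -1 + (22 - 18) = -1 + 4 = 3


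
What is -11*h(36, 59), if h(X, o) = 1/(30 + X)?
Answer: -⅙ ≈ -0.16667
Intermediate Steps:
-11*h(36, 59) = -11/(30 + 36) = -11/66 = -11*1/66 = -⅙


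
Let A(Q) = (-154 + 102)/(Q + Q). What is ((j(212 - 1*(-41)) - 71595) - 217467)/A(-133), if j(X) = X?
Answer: -38411597/26 ≈ -1.4774e+6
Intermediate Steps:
A(Q) = -26/Q (A(Q) = -52*1/(2*Q) = -26/Q)
((j(212 - 1*(-41)) - 71595) - 217467)/A(-133) = (((212 - 1*(-41)) - 71595) - 217467)/((-26/(-133))) = (((212 + 41) - 71595) - 217467)/((-26*(-1/133))) = ((253 - 71595) - 217467)/(26/133) = (-71342 - 217467)*(133/26) = -288809*133/26 = -38411597/26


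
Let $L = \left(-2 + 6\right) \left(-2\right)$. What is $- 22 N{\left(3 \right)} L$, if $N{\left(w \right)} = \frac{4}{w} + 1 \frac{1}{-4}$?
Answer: $\frac{572}{3} \approx 190.67$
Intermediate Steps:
$L = -8$ ($L = 4 \left(-2\right) = -8$)
$N{\left(w \right)} = - \frac{1}{4} + \frac{4}{w}$ ($N{\left(w \right)} = \frac{4}{w} + 1 \left(- \frac{1}{4}\right) = \frac{4}{w} - \frac{1}{4} = - \frac{1}{4} + \frac{4}{w}$)
$- 22 N{\left(3 \right)} L = - 22 \frac{16 - 3}{4 \cdot 3} \left(-8\right) = - 22 \cdot \frac{1}{4} \cdot \frac{1}{3} \left(16 - 3\right) \left(-8\right) = - 22 \cdot \frac{1}{4} \cdot \frac{1}{3} \cdot 13 \left(-8\right) = \left(-22\right) \frac{13}{12} \left(-8\right) = \left(- \frac{143}{6}\right) \left(-8\right) = \frac{572}{3}$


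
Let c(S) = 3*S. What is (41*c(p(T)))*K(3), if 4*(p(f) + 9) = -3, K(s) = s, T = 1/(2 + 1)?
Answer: -14391/4 ≈ -3597.8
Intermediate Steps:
T = ⅓ (T = 1/3 = ⅓ ≈ 0.33333)
p(f) = -39/4 (p(f) = -9 + (¼)*(-3) = -9 - ¾ = -39/4)
(41*c(p(T)))*K(3) = (41*(3*(-39/4)))*3 = (41*(-117/4))*3 = -4797/4*3 = -14391/4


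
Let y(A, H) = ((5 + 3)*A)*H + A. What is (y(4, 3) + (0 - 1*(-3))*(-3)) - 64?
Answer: 27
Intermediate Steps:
y(A, H) = A + 8*A*H (y(A, H) = (8*A)*H + A = 8*A*H + A = A + 8*A*H)
(y(4, 3) + (0 - 1*(-3))*(-3)) - 64 = (4*(1 + 8*3) + (0 - 1*(-3))*(-3)) - 64 = (4*(1 + 24) + (0 + 3)*(-3)) - 64 = (4*25 + 3*(-3)) - 64 = (100 - 9) - 64 = 91 - 64 = 27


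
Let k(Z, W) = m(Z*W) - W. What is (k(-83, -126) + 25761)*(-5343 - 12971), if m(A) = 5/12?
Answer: -2844612893/6 ≈ -4.7410e+8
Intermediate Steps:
m(A) = 5/12 (m(A) = 5*(1/12) = 5/12)
k(Z, W) = 5/12 - W
(k(-83, -126) + 25761)*(-5343 - 12971) = ((5/12 - 1*(-126)) + 25761)*(-5343 - 12971) = ((5/12 + 126) + 25761)*(-18314) = (1517/12 + 25761)*(-18314) = (310649/12)*(-18314) = -2844612893/6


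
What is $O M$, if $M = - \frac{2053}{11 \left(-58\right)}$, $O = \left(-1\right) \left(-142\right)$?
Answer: $\frac{145763}{319} \approx 456.94$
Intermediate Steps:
$O = 142$
$M = \frac{2053}{638}$ ($M = - \frac{2053}{-638} = \left(-2053\right) \left(- \frac{1}{638}\right) = \frac{2053}{638} \approx 3.2179$)
$O M = 142 \cdot \frac{2053}{638} = \frac{145763}{319}$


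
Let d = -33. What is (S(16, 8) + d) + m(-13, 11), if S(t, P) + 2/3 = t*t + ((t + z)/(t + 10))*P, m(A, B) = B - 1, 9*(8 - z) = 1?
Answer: 28043/117 ≈ 239.68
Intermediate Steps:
z = 71/9 (z = 8 - ⅑*1 = 8 - ⅑ = 71/9 ≈ 7.8889)
m(A, B) = -1 + B
S(t, P) = -⅔ + t² + P*(71/9 + t)/(10 + t) (S(t, P) = -⅔ + (t*t + ((t + 71/9)/(t + 10))*P) = -⅔ + (t² + ((71/9 + t)/(10 + t))*P) = -⅔ + (t² + P*(71/9 + t)/(10 + t)) = -⅔ + t² + P*(71/9 + t)/(10 + t))
(S(16, 8) + d) + m(-13, 11) = ((-60 - 6*16 + 9*16³ + 71*8 + 90*16² + 9*8*16)/(9*(10 + 16)) - 33) + (-1 + 11) = ((⅑)*(-60 - 96 + 9*4096 + 568 + 90*256 + 1152)/26 - 33) + 10 = ((⅑)*(1/26)*(-60 - 96 + 36864 + 568 + 23040 + 1152) - 33) + 10 = ((⅑)*(1/26)*61468 - 33) + 10 = (30734/117 - 33) + 10 = 26873/117 + 10 = 28043/117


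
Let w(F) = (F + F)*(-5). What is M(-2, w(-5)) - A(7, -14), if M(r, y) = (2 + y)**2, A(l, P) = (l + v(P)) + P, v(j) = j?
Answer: 2725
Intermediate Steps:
w(F) = -10*F (w(F) = (2*F)*(-5) = -10*F)
A(l, P) = l + 2*P (A(l, P) = (l + P) + P = (P + l) + P = l + 2*P)
M(-2, w(-5)) - A(7, -14) = (2 - 10*(-5))**2 - (7 + 2*(-14)) = (2 + 50)**2 - (7 - 28) = 52**2 - 1*(-21) = 2704 + 21 = 2725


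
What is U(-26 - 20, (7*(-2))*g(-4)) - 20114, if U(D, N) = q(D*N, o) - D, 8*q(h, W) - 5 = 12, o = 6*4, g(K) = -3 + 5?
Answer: -160527/8 ≈ -20066.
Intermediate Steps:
g(K) = 2
o = 24
q(h, W) = 17/8 (q(h, W) = 5/8 + (⅛)*12 = 5/8 + 3/2 = 17/8)
U(D, N) = 17/8 - D
U(-26 - 20, (7*(-2))*g(-4)) - 20114 = (17/8 - (-26 - 20)) - 20114 = (17/8 - 1*(-46)) - 20114 = (17/8 + 46) - 20114 = 385/8 - 20114 = -160527/8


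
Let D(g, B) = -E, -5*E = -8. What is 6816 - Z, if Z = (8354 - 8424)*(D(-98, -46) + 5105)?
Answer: 364054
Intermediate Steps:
E = 8/5 (E = -⅕*(-8) = 8/5 ≈ 1.6000)
D(g, B) = -8/5 (D(g, B) = -1*8/5 = -8/5)
Z = -357238 (Z = (8354 - 8424)*(-8/5 + 5105) = -70*25517/5 = -357238)
6816 - Z = 6816 - 1*(-357238) = 6816 + 357238 = 364054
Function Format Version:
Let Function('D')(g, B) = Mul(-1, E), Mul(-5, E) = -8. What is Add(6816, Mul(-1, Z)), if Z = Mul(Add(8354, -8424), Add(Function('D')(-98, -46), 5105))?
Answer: 364054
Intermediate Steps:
E = Rational(8, 5) (E = Mul(Rational(-1, 5), -8) = Rational(8, 5) ≈ 1.6000)
Function('D')(g, B) = Rational(-8, 5) (Function('D')(g, B) = Mul(-1, Rational(8, 5)) = Rational(-8, 5))
Z = -357238 (Z = Mul(Add(8354, -8424), Add(Rational(-8, 5), 5105)) = Mul(-70, Rational(25517, 5)) = -357238)
Add(6816, Mul(-1, Z)) = Add(6816, Mul(-1, -357238)) = Add(6816, 357238) = 364054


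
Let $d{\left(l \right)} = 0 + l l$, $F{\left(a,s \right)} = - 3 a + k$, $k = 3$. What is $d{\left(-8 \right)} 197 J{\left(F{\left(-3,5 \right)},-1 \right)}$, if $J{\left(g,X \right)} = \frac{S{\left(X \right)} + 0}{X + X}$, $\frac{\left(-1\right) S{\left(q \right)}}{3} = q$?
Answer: $-18912$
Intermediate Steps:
$S{\left(q \right)} = - 3 q$
$F{\left(a,s \right)} = 3 - 3 a$ ($F{\left(a,s \right)} = - 3 a + 3 = 3 - 3 a$)
$d{\left(l \right)} = l^{2}$ ($d{\left(l \right)} = 0 + l^{2} = l^{2}$)
$J{\left(g,X \right)} = - \frac{3}{2}$ ($J{\left(g,X \right)} = \frac{- 3 X + 0}{X + X} = \frac{\left(-3\right) X}{2 X} = - 3 X \frac{1}{2 X} = - \frac{3}{2}$)
$d{\left(-8 \right)} 197 J{\left(F{\left(-3,5 \right)},-1 \right)} = \left(-8\right)^{2} \cdot 197 \left(- \frac{3}{2}\right) = 64 \cdot 197 \left(- \frac{3}{2}\right) = 12608 \left(- \frac{3}{2}\right) = -18912$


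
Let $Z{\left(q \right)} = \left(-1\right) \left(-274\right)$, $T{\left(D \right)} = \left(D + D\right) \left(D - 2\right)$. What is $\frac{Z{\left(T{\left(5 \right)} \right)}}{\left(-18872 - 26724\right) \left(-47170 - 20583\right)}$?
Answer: $\frac{137}{1544632894} \approx 8.8694 \cdot 10^{-8}$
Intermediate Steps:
$T{\left(D \right)} = 2 D \left(-2 + D\right)$
$Z{\left(q \right)} = 274$
$\frac{Z{\left(T{\left(5 \right)} \right)}}{\left(-18872 - 26724\right) \left(-47170 - 20583\right)} = \frac{274}{\left(-18872 - 26724\right) \left(-47170 - 20583\right)} = \frac{274}{\left(-45596\right) \left(-67753\right)} = \frac{274}{3089265788} = 274 \cdot \frac{1}{3089265788} = \frac{137}{1544632894}$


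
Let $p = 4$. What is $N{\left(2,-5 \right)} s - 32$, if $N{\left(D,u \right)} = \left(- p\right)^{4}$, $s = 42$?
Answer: $10720$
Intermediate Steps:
$N{\left(D,u \right)} = 256$ ($N{\left(D,u \right)} = \left(\left(-1\right) 4\right)^{4} = \left(-4\right)^{4} = 256$)
$N{\left(2,-5 \right)} s - 32 = 256 \cdot 42 - 32 = 10752 - 32 = 10720$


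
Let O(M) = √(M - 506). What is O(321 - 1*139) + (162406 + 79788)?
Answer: 242194 + 18*I ≈ 2.4219e+5 + 18.0*I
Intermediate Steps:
O(M) = √(-506 + M)
O(321 - 1*139) + (162406 + 79788) = √(-506 + (321 - 1*139)) + (162406 + 79788) = √(-506 + (321 - 139)) + 242194 = √(-506 + 182) + 242194 = √(-324) + 242194 = 18*I + 242194 = 242194 + 18*I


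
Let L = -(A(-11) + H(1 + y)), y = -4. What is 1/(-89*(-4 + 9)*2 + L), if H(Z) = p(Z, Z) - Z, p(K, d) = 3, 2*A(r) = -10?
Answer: -1/891 ≈ -0.0011223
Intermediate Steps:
A(r) = -5 (A(r) = (1/2)*(-10) = -5)
H(Z) = 3 - Z
L = -1 (L = -(-5 + (3 - (1 - 4))) = -(-5 + (3 - 1*(-3))) = -(-5 + (3 + 3)) = -(-5 + 6) = -1*1 = -1)
1/(-89*(-4 + 9)*2 + L) = 1/(-89*(-4 + 9)*2 - 1) = 1/(-445*2 - 1) = 1/(-89*10 - 1) = 1/(-890 - 1) = 1/(-891) = -1/891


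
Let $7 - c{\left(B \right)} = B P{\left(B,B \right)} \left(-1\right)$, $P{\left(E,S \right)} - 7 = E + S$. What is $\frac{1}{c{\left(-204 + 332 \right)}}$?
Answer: $\frac{1}{33671} \approx 2.9699 \cdot 10^{-5}$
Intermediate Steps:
$P{\left(E,S \right)} = 7 + E + S$ ($P{\left(E,S \right)} = 7 + \left(E + S\right) = 7 + E + S$)
$c{\left(B \right)} = 7 + B \left(7 + 2 B\right)$ ($c{\left(B \right)} = 7 - B \left(7 + B + B\right) \left(-1\right) = 7 - B \left(7 + 2 B\right) \left(-1\right) = 7 - - B \left(7 + 2 B\right) = 7 + B \left(7 + 2 B\right)$)
$\frac{1}{c{\left(-204 + 332 \right)}} = \frac{1}{7 + \left(-204 + 332\right) \left(7 + 2 \left(-204 + 332\right)\right)} = \frac{1}{7 + 128 \left(7 + 2 \cdot 128\right)} = \frac{1}{7 + 128 \left(7 + 256\right)} = \frac{1}{7 + 128 \cdot 263} = \frac{1}{7 + 33664} = \frac{1}{33671}$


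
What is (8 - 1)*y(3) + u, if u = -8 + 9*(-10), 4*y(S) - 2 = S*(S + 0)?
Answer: -315/4 ≈ -78.750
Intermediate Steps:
y(S) = ½ + S²/4 (y(S) = ½ + (S*(S + 0))/4 = ½ + (S*S)/4 = ½ + S²/4)
u = -98 (u = -8 - 90 = -98)
(8 - 1)*y(3) + u = (8 - 1)*(½ + (¼)*3²) - 98 = 7*(½ + (¼)*9) - 98 = 7*(½ + 9/4) - 98 = 7*(11/4) - 98 = 77/4 - 98 = -315/4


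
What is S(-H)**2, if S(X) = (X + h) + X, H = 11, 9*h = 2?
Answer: 38416/81 ≈ 474.27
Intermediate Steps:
h = 2/9 (h = (1/9)*2 = 2/9 ≈ 0.22222)
S(X) = 2/9 + 2*X (S(X) = (X + 2/9) + X = (2/9 + X) + X = 2/9 + 2*X)
S(-H)**2 = (2/9 + 2*(-1*11))**2 = (2/9 + 2*(-11))**2 = (2/9 - 22)**2 = (-196/9)**2 = 38416/81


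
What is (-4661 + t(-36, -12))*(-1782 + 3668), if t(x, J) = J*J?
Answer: -8519062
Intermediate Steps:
t(x, J) = J²
(-4661 + t(-36, -12))*(-1782 + 3668) = (-4661 + (-12)²)*(-1782 + 3668) = (-4661 + 144)*1886 = -4517*1886 = -8519062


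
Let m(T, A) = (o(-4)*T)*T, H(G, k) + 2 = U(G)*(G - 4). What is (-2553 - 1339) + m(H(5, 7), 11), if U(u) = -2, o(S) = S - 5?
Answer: -4036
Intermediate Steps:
o(S) = -5 + S
H(G, k) = 6 - 2*G (H(G, k) = -2 - 2*(G - 4) = -2 - 2*(-4 + G) = -2 + (8 - 2*G) = 6 - 2*G)
m(T, A) = -9*T² (m(T, A) = ((-5 - 4)*T)*T = (-9*T)*T = -9*T²)
(-2553 - 1339) + m(H(5, 7), 11) = (-2553 - 1339) - 9*(6 - 2*5)² = -3892 - 9*(6 - 10)² = -3892 - 9*(-4)² = -3892 - 9*16 = -3892 - 144 = -4036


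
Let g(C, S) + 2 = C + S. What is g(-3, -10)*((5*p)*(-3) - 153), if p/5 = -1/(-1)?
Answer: 3420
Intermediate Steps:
g(C, S) = -2 + C + S (g(C, S) = -2 + (C + S) = -2 + C + S)
p = 5 (p = 5*(-1/(-1)) = 5*(-1*(-1)) = 5*1 = 5)
g(-3, -10)*((5*p)*(-3) - 153) = (-2 - 3 - 10)*((5*5)*(-3) - 153) = -15*(25*(-3) - 153) = -15*(-75 - 153) = -15*(-228) = 3420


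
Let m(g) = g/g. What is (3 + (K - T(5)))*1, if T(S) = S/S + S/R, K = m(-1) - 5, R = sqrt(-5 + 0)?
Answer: -2 + I*sqrt(5) ≈ -2.0 + 2.2361*I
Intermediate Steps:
m(g) = 1
R = I*sqrt(5) (R = sqrt(-5) = I*sqrt(5) ≈ 2.2361*I)
K = -4 (K = 1 - 5 = -4)
T(S) = 1 - I*S*sqrt(5)/5 (T(S) = S/S + S/((I*sqrt(5))) = 1 + S*(-I*sqrt(5)/5) = 1 - I*S*sqrt(5)/5)
(3 + (K - T(5)))*1 = (3 + (-4 - (1 - 1/5*I*5*sqrt(5))))*1 = (3 + (-4 - (1 - I*sqrt(5))))*1 = (3 + (-4 + (-1 + I*sqrt(5))))*1 = (3 + (-5 + I*sqrt(5)))*1 = (-2 + I*sqrt(5))*1 = -2 + I*sqrt(5)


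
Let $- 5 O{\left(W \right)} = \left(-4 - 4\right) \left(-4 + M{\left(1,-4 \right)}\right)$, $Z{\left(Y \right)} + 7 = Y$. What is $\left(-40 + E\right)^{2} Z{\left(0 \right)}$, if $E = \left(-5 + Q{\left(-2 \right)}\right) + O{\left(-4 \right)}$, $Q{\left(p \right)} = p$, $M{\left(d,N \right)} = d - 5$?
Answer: $- \frac{625807}{25} \approx -25032.0$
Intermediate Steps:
$M{\left(d,N \right)} = -5 + d$
$Z{\left(Y \right)} = -7 + Y$
$O{\left(W \right)} = - \frac{64}{5}$ ($O{\left(W \right)} = - \frac{\left(-4 - 4\right) \left(-4 + \left(-5 + 1\right)\right)}{5} = - \frac{\left(-8\right) \left(-4 - 4\right)}{5} = - \frac{\left(-8\right) \left(-8\right)}{5} = \left(- \frac{1}{5}\right) 64 = - \frac{64}{5}$)
$E = - \frac{99}{5}$ ($E = \left(-5 - 2\right) - \frac{64}{5} = -7 - \frac{64}{5} = - \frac{99}{5} \approx -19.8$)
$\left(-40 + E\right)^{2} Z{\left(0 \right)} = \left(-40 - \frac{99}{5}\right)^{2} \left(-7 + 0\right) = \left(- \frac{299}{5}\right)^{2} \left(-7\right) = \frac{89401}{25} \left(-7\right) = - \frac{625807}{25}$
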